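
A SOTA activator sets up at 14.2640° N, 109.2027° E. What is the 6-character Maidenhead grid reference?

Offset from 180°W / 90°S: lon 289.2027°, lat 104.2640°.
Field (20°×10°, letters A–R): lon ⌊289.2027/20⌋ = 14 → O; lat ⌊104.2640/10⌋ = 10 → K.
Square (2°×1°, digits 0–9): lon ⌊9.2027/2⌋ = 4; lat ⌊4.2640/1⌋ = 4.
Subsquare (5′×2.5′, letters a–x): lon ⌊1.2027/0.0833333⌋ = 14 → o; lat ⌊0.2640/0.0416667⌋ = 6 → g.

OK44og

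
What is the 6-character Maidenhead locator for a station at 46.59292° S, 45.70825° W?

GE73dj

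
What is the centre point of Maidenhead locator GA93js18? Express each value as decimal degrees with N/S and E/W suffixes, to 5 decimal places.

Field G=6, A=0: +6·20° lon, +0·10° lat → SW at lon -60°, lat -90°.
Square 9, 3: +9·2° lon, +3·1° lat → SW at lon -42°, lat -87°.
Subsquare j=9, s=18: +9·0.0833333° lon, +18·0.0416667° lat → SW at lon -41.25°, lat -86.25°.
Extended square 1, 8: +1·0.00833333° lon, +8·0.00416667° lat → SW at lon -41.2417°, lat -86.2167°.
Cell spans 0.00833333° lon × 0.00416667° lat. Centre is SW corner plus half of each.
latitude 86.21458° S, longitude 41.23750° W.

86.21458° S, 41.23750° W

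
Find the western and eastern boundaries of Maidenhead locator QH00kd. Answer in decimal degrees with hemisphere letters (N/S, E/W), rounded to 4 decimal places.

140.8333° E, 140.9167° E

Field Q=16, H=7: +16·20° lon, +7·10° lat → SW at lon 140°, lat -20°.
Square 0, 0: +0·2° lon, +0·1° lat → SW at lon 140°, lat -20°.
Subsquare k=10, d=3: +10·0.0833333° lon, +3·0.0416667° lat → SW at lon 140.833°, lat -19.875°.
Cell spans 0.0833333° lon × 0.0416667° lat.
west 140.8333° E, east 140.9167° E.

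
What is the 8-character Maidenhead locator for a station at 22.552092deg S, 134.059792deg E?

PG77ak77

Add 180° to longitude and 90° to latitude: 314.05979, 67.44791.
Field: lon ⌊314.05979/20⌋ = 15 → P; lat ⌊67.44791/10⌋ = 6 → G.
Square: lon ⌊14.05979/2⌋ = 7; lat ⌊7.44791/1⌋ = 7.
Subsquare: lon ⌊0.05979/0.0833333⌋ = 0 → a; lat ⌊0.44791/0.0416667⌋ = 10 → k.
Extended square: lon ⌊0.05979/0.00833333⌋ = 7; lat ⌊0.03124/0.00416667⌋ = 7.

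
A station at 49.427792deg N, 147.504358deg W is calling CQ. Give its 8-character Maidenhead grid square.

Offset from 180°W / 90°S: lon 32.49564°, lat 139.42779°.
Field: 32.49564/20 → 1 → B, 139.42779/10 → 13 → N; chars BN.
Square: 12.49564/2 → 6, 9.42779/1 → 9; chars 69.
Subsquare: 0.49564/0.0833333 → 5 → f, 0.42779/0.0416667 → 10 → k; chars fk.
Extended square: 0.07898/0.00833333 → 9, 0.01113/0.00416667 → 2; chars 92.

BN69fk92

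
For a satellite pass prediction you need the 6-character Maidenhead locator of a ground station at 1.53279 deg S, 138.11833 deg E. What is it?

PI98bl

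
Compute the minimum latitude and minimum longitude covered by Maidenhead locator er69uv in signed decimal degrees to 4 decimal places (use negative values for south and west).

89.8750, -86.3333

Field E=4, R=17: +4·20° lon, +17·10° lat → SW at lon -100°, lat 80°.
Square 6, 9: +6·2° lon, +9·1° lat → SW at lon -88°, lat 89°.
Subsquare u=20, v=21: +20·0.0833333° lon, +21·0.0416667° lat → SW at lon -86.3333°, lat 89.875°.
latitude 89.8750, longitude -86.3333.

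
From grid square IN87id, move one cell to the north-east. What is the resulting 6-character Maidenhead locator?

IN87je

Longitude subsquare i = 8; +1 → 9 = j.
Latitude subsquare d = 3; +1 → 4 = e.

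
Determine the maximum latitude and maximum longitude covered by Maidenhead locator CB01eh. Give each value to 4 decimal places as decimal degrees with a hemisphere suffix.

Field C=2, B=1: +2·20° lon, +1·10° lat → SW at lon -140°, lat -80°.
Square 0, 1: +0·2° lon, +1·1° lat → SW at lon -140°, lat -79°.
Subsquare e=4, h=7: +4·0.0833333° lon, +7·0.0416667° lat → SW at lon -139.667°, lat -78.7083°.
Cell spans 0.0833333° lon × 0.0416667° lat. NE corner is SW corner plus one full cell.
latitude 78.6667° S, longitude 139.5833° W.

78.6667° S, 139.5833° W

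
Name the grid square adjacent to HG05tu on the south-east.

Longitude subsquare t = 19; +1 → 20 = u.
Latitude subsquare u = 20; −1 → 19 = t.

HG05ut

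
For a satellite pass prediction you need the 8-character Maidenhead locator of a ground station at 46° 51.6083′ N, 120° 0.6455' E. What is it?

PN06au16

Add 180° to longitude and 90° to latitude: 300.01076, 136.86014.
Field (20°×10°, letters A–R): 300.01076/20 → 15 → P, 136.86014/10 → 13 → N; chars PN.
Square (2°×1°, digits 0–9): 0.01076/2 → 0, 6.86014/1 → 6; chars 06.
Subsquare (5′×2.5′, letters a–x): 0.01076/0.0833333 → 0 → a, 0.86014/0.0416667 → 20 → u; chars au.
Extended square (30″×15″, digits 0–9): 0.01076/0.00833333 → 1, 0.02681/0.00416667 → 6; chars 16.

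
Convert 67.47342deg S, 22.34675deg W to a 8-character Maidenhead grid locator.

HC82tm86

Add 180° to longitude and 90° to latitude: 157.65325, 22.52658.
Field: 157.65325/20 → 7 → H, 22.52658/10 → 2 → C; chars HC.
Square: 17.65325/2 → 8, 2.52658/1 → 2; chars 82.
Subsquare: 1.65325/0.0833333 → 19 → t, 0.52658/0.0416667 → 12 → m; chars tm.
Extended square: 0.06992/0.00833333 → 8, 0.02658/0.00416667 → 6; chars 86.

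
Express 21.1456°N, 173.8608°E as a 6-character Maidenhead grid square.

RL61wd

Offset from 180°W / 90°S: lon 353.8608°, lat 111.1456°.
Field (20°×10°, letters A–R): lon ⌊353.8608/20⌋ = 17 → R; lat ⌊111.1456/10⌋ = 11 → L.
Square (2°×1°, digits 0–9): lon ⌊13.8608/2⌋ = 6; lat ⌊1.1456/1⌋ = 1.
Subsquare (5′×2.5′, letters a–x): lon ⌊1.8608/0.0833333⌋ = 22 → w; lat ⌊0.1456/0.0416667⌋ = 3 → d.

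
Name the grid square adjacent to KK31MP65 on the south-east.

KK31mp74

Longitude extended square 6; +1 → 7.
Latitude extended square 5; −1 → 4.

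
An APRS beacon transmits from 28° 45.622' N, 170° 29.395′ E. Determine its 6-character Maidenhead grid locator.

RL58fs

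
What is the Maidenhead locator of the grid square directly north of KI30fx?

Latitude subsquare x = 23; +1 → 24, wraps to 0 = a, carry into square.
Latitude square 0; +1 → 1.
The longitude characters are unchanged.

KI31fa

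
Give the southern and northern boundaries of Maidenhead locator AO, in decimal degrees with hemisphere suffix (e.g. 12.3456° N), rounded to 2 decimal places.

Field A=0, O=14: +0·20° lon, +14·10° lat → SW at lon -180°, lat 50°.
Cell spans 20° lon × 10° lat.
south 50.00° N, north 60.00° N.

50.00° N, 60.00° N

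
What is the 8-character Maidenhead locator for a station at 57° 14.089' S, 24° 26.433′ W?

Offset from 180°W / 90°S: lon 155.55945°, lat 32.76518°.
Field: 155.55945/20 → 7 → H, 32.76518/10 → 3 → D; chars HD.
Square: 15.55945/2 → 7, 2.76518/1 → 2; chars 72.
Subsquare: 1.55945/0.0833333 → 18 → s, 0.76518/0.0416667 → 18 → s; chars ss.
Extended square: 0.05945/0.00833333 → 7, 0.01518/0.00416667 → 3; chars 73.

HD72ss73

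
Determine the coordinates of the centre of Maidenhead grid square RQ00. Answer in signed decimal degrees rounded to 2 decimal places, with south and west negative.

70.50, 161.00

Field R=17, Q=16: +17·20° lon, +16·10° lat → SW at lon 160°, lat 70°.
Square 0, 0: +0·2° lon, +0·1° lat → SW at lon 160°, lat 70°.
Cell spans 2° lon × 1° lat. Centre is SW corner plus half of each.
latitude 70.50, longitude 161.00.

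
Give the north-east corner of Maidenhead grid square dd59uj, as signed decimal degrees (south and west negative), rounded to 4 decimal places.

-50.5833, -108.2500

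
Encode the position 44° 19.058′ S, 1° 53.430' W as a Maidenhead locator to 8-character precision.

IE95bq33

Shift to the Maidenhead origin (180°W, 90°S): lon 178.10950, lat 45.68237.
Field (20°×10°, letters A–R): 178.10950/20 → 8 → I, 45.68237/10 → 4 → E; chars IE.
Square (2°×1°, digits 0–9): 18.10950/2 → 9, 5.68237/1 → 5; chars 95.
Subsquare (5′×2.5′, letters a–x): 0.10950/0.0833333 → 1 → b, 0.68237/0.0416667 → 16 → q; chars bq.
Extended square (30″×15″, digits 0–9): 0.02617/0.00833333 → 3, 0.01570/0.00416667 → 3; chars 33.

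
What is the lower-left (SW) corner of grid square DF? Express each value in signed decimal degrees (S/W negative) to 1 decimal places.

-40.0, -120.0

Field D=3, F=5: +3·20° lon, +5·10° lat → SW at lon -120°, lat -40°.
latitude -40.0, longitude -120.0.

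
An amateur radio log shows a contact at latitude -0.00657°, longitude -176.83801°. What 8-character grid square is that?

AI19nx98

Shift to the Maidenhead origin (180°W, 90°S): lon 3.16199, lat 89.99343.
Field (20°×10°, letters A–R): lon ⌊3.16199/20⌋ = 0 → A; lat ⌊89.99343/10⌋ = 8 → I.
Square (2°×1°, digits 0–9): lon ⌊3.16199/2⌋ = 1; lat ⌊9.99343/1⌋ = 9.
Subsquare (5′×2.5′, letters a–x): lon ⌊1.16199/0.0833333⌋ = 13 → n; lat ⌊0.99343/0.0416667⌋ = 23 → x.
Extended square (30″×15″, digits 0–9): lon ⌊0.07866/0.00833333⌋ = 9; lat ⌊0.03510/0.00416667⌋ = 8.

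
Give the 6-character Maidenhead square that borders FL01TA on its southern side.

Latitude subsquare a = 0; −1 → -1, wraps to 23 = x, carry into square.
Latitude square 1; −1 → 0.
The longitude characters are unchanged.

FL00tx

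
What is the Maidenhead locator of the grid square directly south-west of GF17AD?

Longitude subsquare a = 0; −1 → -1, wraps to 23 = x, carry into square.
Longitude square 1; −1 → 0.
Latitude subsquare d = 3; −1 → 2 = c.

GF07xc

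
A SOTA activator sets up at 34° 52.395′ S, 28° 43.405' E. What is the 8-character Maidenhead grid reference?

KF45id60

Add 180° to longitude and 90° to latitude: 208.72342, 55.12675.
Field: lon ⌊208.72342/20⌋ = 10 → K; lat ⌊55.12675/10⌋ = 5 → F.
Square: lon ⌊8.72342/2⌋ = 4; lat ⌊5.12675/1⌋ = 5.
Subsquare: lon ⌊0.72342/0.0833333⌋ = 8 → i; lat ⌊0.12675/0.0416667⌋ = 3 → d.
Extended square: lon ⌊0.05675/0.00833333⌋ = 6; lat ⌊0.00175/0.00416667⌋ = 0.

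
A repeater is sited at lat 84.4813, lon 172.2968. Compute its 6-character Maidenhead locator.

RR64dl

Shift to the Maidenhead origin (180°W, 90°S): lon 352.2968, lat 174.4813.
Field (20°×10°, letters A–R): 352.2968/20 → 17 → R, 174.4813/10 → 17 → R; chars RR.
Square (2°×1°, digits 0–9): 12.2968/2 → 6, 4.4813/1 → 4; chars 64.
Subsquare (5′×2.5′, letters a–x): 0.2968/0.0833333 → 3 → d, 0.4813/0.0416667 → 11 → l; chars dl.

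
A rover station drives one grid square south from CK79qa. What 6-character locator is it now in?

CK78qx

Latitude subsquare a = 0; −1 → -1, wraps to 23 = x, carry into square.
Latitude square 9; −1 → 8.
The longitude characters are unchanged.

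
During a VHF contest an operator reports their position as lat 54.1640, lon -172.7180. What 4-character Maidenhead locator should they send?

Shift to the Maidenhead origin (180°W, 90°S): lon 7.28, lat 144.16.
Field: 7.28/20 → 0 → A, 144.16/10 → 14 → O; chars AO.
Square: 7.28/2 → 3, 4.16/1 → 4; chars 34.

AO34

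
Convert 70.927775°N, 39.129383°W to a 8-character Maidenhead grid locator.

HQ00kw42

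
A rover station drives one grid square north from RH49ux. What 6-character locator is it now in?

Latitude subsquare x = 23; +1 → 24, wraps to 0 = a, carry into square.
Latitude square 9; +1 → 10, wraps to 0, carry into field.
Latitude field H = 7; +1 → 8 = I.
The longitude characters are unchanged.

RI40ua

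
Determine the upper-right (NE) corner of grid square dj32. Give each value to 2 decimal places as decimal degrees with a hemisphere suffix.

Field D=3, J=9: +3·20° lon, +9·10° lat → SW at lon -120°, lat 0°.
Square 3, 2: +3·2° lon, +2·1° lat → SW at lon -114°, lat 2°.
Cell spans 2° lon × 1° lat. NE corner is SW corner plus one full cell.
latitude 3.00° N, longitude 112.00° W.

3.00° N, 112.00° W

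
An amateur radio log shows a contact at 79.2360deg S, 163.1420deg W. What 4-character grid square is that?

AB80

Add 180° to longitude and 90° to latitude: 16.86, 10.76.
Field: lon ⌊16.86/20⌋ = 0 → A; lat ⌊10.76/10⌋ = 1 → B.
Square: lon ⌊16.86/2⌋ = 8; lat ⌊0.76/1⌋ = 0.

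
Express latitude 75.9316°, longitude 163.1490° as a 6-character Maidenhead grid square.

Shift to the Maidenhead origin (180°W, 90°S): lon 343.1490, lat 165.9316.
Field: 343.1490/20 → 17 → R, 165.9316/10 → 16 → Q; chars RQ.
Square: 3.1490/2 → 1, 5.9316/1 → 5; chars 15.
Subsquare: 1.1490/0.0833333 → 13 → n, 0.9316/0.0416667 → 22 → w; chars nw.

RQ15nw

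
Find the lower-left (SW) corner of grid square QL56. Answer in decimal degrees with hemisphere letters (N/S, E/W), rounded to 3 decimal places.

Field Q=16, L=11: +16·20° lon, +11·10° lat → SW at lon 140°, lat 20°.
Square 5, 6: +5·2° lon, +6·1° lat → SW at lon 150°, lat 26°.
latitude 26.000° N, longitude 150.000° E.

26.000° N, 150.000° E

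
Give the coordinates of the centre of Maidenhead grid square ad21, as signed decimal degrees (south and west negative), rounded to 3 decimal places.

-58.500, -175.000

Field A=0, D=3: +0·20° lon, +3·10° lat → SW at lon -180°, lat -60°.
Square 2, 1: +2·2° lon, +1·1° lat → SW at lon -176°, lat -59°.
Cell spans 2° lon × 1° lat. Centre is SW corner plus half of each.
latitude -58.500, longitude -175.000.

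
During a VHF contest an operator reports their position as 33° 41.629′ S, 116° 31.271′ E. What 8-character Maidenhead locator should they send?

OF86gh23

Shift to the Maidenhead origin (180°W, 90°S): lon 296.52118, lat 56.30618.
Field: lon ⌊296.52118/20⌋ = 14 → O; lat ⌊56.30618/10⌋ = 5 → F.
Square: lon ⌊16.52118/2⌋ = 8; lat ⌊6.30618/1⌋ = 6.
Subsquare: lon ⌊0.52118/0.0833333⌋ = 6 → g; lat ⌊0.30618/0.0416667⌋ = 7 → h.
Extended square: lon ⌊0.02118/0.00833333⌋ = 2; lat ⌊0.01452/0.00416667⌋ = 3.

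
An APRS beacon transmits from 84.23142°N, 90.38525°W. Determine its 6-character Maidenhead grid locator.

ER44tf

Offset from 180°W / 90°S: lon 89.6148°, lat 174.2314°.
Field (20°×10°, letters A–R): lon ⌊89.6148/20⌋ = 4 → E; lat ⌊174.2314/10⌋ = 17 → R.
Square (2°×1°, digits 0–9): lon ⌊9.6148/2⌋ = 4; lat ⌊4.2314/1⌋ = 4.
Subsquare (5′×2.5′, letters a–x): lon ⌊1.6148/0.0833333⌋ = 19 → t; lat ⌊0.2314/0.0416667⌋ = 5 → f.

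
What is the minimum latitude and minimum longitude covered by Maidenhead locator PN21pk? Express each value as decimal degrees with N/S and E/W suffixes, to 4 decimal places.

41.4167° N, 125.2500° E

Field P=15, N=13: +15·20° lon, +13·10° lat → SW at lon 120°, lat 40°.
Square 2, 1: +2·2° lon, +1·1° lat → SW at lon 124°, lat 41°.
Subsquare p=15, k=10: +15·0.0833333° lon, +10·0.0416667° lat → SW at lon 125.25°, lat 41.4167°.
latitude 41.4167° N, longitude 125.2500° E.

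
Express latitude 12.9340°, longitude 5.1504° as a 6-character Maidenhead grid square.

JK22nw

Shift to the Maidenhead origin (180°W, 90°S): lon 185.1504, lat 102.9340.
Field: lon ⌊185.1504/20⌋ = 9 → J; lat ⌊102.9340/10⌋ = 10 → K.
Square: lon ⌊5.1504/2⌋ = 2; lat ⌊2.9340/1⌋ = 2.
Subsquare: lon ⌊1.1504/0.0833333⌋ = 13 → n; lat ⌊0.9340/0.0416667⌋ = 22 → w.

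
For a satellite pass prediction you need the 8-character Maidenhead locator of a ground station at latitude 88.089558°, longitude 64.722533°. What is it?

Add 180° to longitude and 90° to latitude: 244.72253, 178.08956.
Field (20°×10°, letters A–R): lon ⌊244.72253/20⌋ = 12 → M; lat ⌊178.08956/10⌋ = 17 → R.
Square (2°×1°, digits 0–9): lon ⌊4.72253/2⌋ = 2; lat ⌊8.08956/1⌋ = 8.
Subsquare (5′×2.5′, letters a–x): lon ⌊0.72253/0.0833333⌋ = 8 → i; lat ⌊0.08956/0.0416667⌋ = 2 → c.
Extended square (30″×15″, digits 0–9): lon ⌊0.05587/0.00833333⌋ = 6; lat ⌊0.00622/0.00416667⌋ = 1.

MR28ic61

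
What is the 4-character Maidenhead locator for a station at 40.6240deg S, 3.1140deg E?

JE19

Add 180° to longitude and 90° to latitude: 183.11, 49.38.
Field (20°×10°, letters A–R): lon ⌊183.11/20⌋ = 9 → J; lat ⌊49.38/10⌋ = 4 → E.
Square (2°×1°, digits 0–9): lon ⌊3.11/2⌋ = 1; lat ⌊9.38/1⌋ = 9.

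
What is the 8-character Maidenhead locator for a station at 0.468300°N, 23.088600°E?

KJ10nl02

Offset from 180°W / 90°S: lon 203.08860°, lat 90.46830°.
Field: 203.08860/20 → 10 → K, 90.46830/10 → 9 → J; chars KJ.
Square: 3.08860/2 → 1, 0.46830/1 → 0; chars 10.
Subsquare: 1.08860/0.0833333 → 13 → n, 0.46830/0.0416667 → 11 → l; chars nl.
Extended square: 0.00527/0.00833333 → 0, 0.00997/0.00416667 → 2; chars 02.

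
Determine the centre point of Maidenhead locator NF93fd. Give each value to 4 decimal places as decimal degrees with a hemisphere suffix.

Field N=13, F=5: +13·20° lon, +5·10° lat → SW at lon 80°, lat -40°.
Square 9, 3: +9·2° lon, +3·1° lat → SW at lon 98°, lat -37°.
Subsquare f=5, d=3: +5·0.0833333° lon, +3·0.0416667° lat → SW at lon 98.4167°, lat -36.875°.
Cell spans 0.0833333° lon × 0.0416667° lat. Centre is SW corner plus half of each.
latitude 36.8542° S, longitude 98.4583° E.

36.8542° S, 98.4583° E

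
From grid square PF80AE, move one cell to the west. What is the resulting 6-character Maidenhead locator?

PF70xe

Longitude subsquare a = 0; −1 → -1, wraps to 23 = x, carry into square.
Longitude square 8; −1 → 7.
The latitude characters are unchanged.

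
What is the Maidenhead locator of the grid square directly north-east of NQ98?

OQ09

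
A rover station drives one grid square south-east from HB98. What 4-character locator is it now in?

Longitude square 9; +1 → 10, wraps to 0, carry into field.
Longitude field H = 7; +1 → 8 = I.
Latitude square 8; −1 → 7.

IB07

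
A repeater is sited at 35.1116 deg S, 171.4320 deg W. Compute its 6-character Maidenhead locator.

Add 180° to longitude and 90° to latitude: 8.5680, 54.8884.
Field: lon ⌊8.5680/20⌋ = 0 → A; lat ⌊54.8884/10⌋ = 5 → F.
Square: lon ⌊8.5680/2⌋ = 4; lat ⌊4.8884/1⌋ = 4.
Subsquare: lon ⌊0.5680/0.0833333⌋ = 6 → g; lat ⌊0.8884/0.0416667⌋ = 21 → v.

AF44gv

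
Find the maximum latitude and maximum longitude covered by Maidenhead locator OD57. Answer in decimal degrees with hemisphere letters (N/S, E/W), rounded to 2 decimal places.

52.00° S, 112.00° E

Field O=14, D=3: +14·20° lon, +3·10° lat → SW at lon 100°, lat -60°.
Square 5, 7: +5·2° lon, +7·1° lat → SW at lon 110°, lat -53°.
Cell spans 2° lon × 1° lat. NE corner is SW corner plus one full cell.
latitude 52.00° S, longitude 112.00° E.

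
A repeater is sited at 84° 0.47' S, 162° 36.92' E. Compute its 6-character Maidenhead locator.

Offset from 180°W / 90°S: lon 342.6153°, lat 5.9922°.
Field (20°×10°, letters A–R): lon ⌊342.6153/20⌋ = 17 → R; lat ⌊5.9922/10⌋ = 0 → A.
Square (2°×1°, digits 0–9): lon ⌊2.6153/2⌋ = 1; lat ⌊5.9922/1⌋ = 5.
Subsquare (5′×2.5′, letters a–x): lon ⌊0.6153/0.0833333⌋ = 7 → h; lat ⌊0.9922/0.0416667⌋ = 23 → x.

RA15hx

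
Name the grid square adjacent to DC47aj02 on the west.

Longitude extended square 0; −1 → -1, wraps to 9, carry into subsquare.
Longitude subsquare a = 0; −1 → -1, wraps to 23 = x, carry into square.
Longitude square 4; −1 → 3.
The latitude characters are unchanged.

DC37xj92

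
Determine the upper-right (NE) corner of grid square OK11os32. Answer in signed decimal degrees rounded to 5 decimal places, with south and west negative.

11.76250, 103.20000

Field O=14, K=10: +14·20° lon, +10·10° lat → SW at lon 100°, lat 10°.
Square 1, 1: +1·2° lon, +1·1° lat → SW at lon 102°, lat 11°.
Subsquare o=14, s=18: +14·0.0833333° lon, +18·0.0416667° lat → SW at lon 103.167°, lat 11.75°.
Extended square 3, 2: +3·0.00833333° lon, +2·0.00416667° lat → SW at lon 103.192°, lat 11.7583°.
Cell spans 0.00833333° lon × 0.00416667° lat. NE corner is SW corner plus one full cell.
latitude 11.76250, longitude 103.20000.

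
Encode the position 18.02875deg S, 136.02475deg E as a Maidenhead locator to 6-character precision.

Shift to the Maidenhead origin (180°W, 90°S): lon 316.0248, lat 71.9712.
Field (20°×10°, letters A–R): lon ⌊316.0248/20⌋ = 15 → P; lat ⌊71.9712/10⌋ = 7 → H.
Square (2°×1°, digits 0–9): lon ⌊16.0248/2⌋ = 8; lat ⌊1.9712/1⌋ = 1.
Subsquare (5′×2.5′, letters a–x): lon ⌊0.0248/0.0833333⌋ = 0 → a; lat ⌊0.9712/0.0416667⌋ = 23 → x.

PH81ax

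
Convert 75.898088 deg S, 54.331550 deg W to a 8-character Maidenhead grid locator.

GB24uc04

Add 180° to longitude and 90° to latitude: 125.66845, 14.10191.
Field: lon ⌊125.66845/20⌋ = 6 → G; lat ⌊14.10191/10⌋ = 1 → B.
Square: lon ⌊5.66845/2⌋ = 2; lat ⌊4.10191/1⌋ = 4.
Subsquare: lon ⌊1.66845/0.0833333⌋ = 20 → u; lat ⌊0.10191/0.0416667⌋ = 2 → c.
Extended square: lon ⌊0.00178/0.00833333⌋ = 0; lat ⌊0.01858/0.00416667⌋ = 4.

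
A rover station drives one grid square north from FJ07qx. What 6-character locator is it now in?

Latitude subsquare x = 23; +1 → 24, wraps to 0 = a, carry into square.
Latitude square 7; +1 → 8.
The longitude characters are unchanged.

FJ08qa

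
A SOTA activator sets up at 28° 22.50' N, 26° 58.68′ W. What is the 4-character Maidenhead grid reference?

Add 180° to longitude and 90° to latitude: 153.02, 118.38.
Field: 153.02/20 → 7 → H, 118.38/10 → 11 → L; chars HL.
Square: 13.02/2 → 6, 8.38/1 → 8; chars 68.

HL68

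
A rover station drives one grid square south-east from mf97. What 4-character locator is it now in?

Longitude square 9; +1 → 10, wraps to 0, carry into field.
Longitude field M = 12; +1 → 13 = N.
Latitude square 7; −1 → 6.

NF06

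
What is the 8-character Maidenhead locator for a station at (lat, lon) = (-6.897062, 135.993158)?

Add 180° to longitude and 90° to latitude: 315.99316, 83.10294.
Field (20°×10°, letters A–R): lon ⌊315.99316/20⌋ = 15 → P; lat ⌊83.10294/10⌋ = 8 → I.
Square (2°×1°, digits 0–9): lon ⌊15.99316/2⌋ = 7; lat ⌊3.10294/1⌋ = 3.
Subsquare (5′×2.5′, letters a–x): lon ⌊1.99316/0.0833333⌋ = 23 → x; lat ⌊0.10294/0.0416667⌋ = 2 → c.
Extended square (30″×15″, digits 0–9): lon ⌊0.07649/0.00833333⌋ = 9; lat ⌊0.01960/0.00416667⌋ = 4.

PI73xc94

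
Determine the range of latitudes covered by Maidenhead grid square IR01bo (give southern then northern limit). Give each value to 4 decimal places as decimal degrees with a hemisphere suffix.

81.5833° N, 81.6250° N

Field I=8, R=17: +8·20° lon, +17·10° lat → SW at lon -20°, lat 80°.
Square 0, 1: +0·2° lon, +1·1° lat → SW at lon -20°, lat 81°.
Subsquare b=1, o=14: +1·0.0833333° lon, +14·0.0416667° lat → SW at lon -19.9167°, lat 81.5833°.
Cell spans 0.0833333° lon × 0.0416667° lat.
south 81.5833° N, north 81.6250° N.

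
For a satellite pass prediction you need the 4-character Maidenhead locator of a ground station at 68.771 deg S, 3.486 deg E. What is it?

JC11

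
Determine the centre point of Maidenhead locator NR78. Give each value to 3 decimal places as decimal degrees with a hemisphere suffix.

88.500° N, 95.000° E

Field N=13, R=17: +13·20° lon, +17·10° lat → SW at lon 80°, lat 80°.
Square 7, 8: +7·2° lon, +8·1° lat → SW at lon 94°, lat 88°.
Cell spans 2° lon × 1° lat. Centre is SW corner plus half of each.
latitude 88.500° N, longitude 95.000° E.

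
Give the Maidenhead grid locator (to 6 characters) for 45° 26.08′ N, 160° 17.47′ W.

AN95uk

Add 180° to longitude and 90° to latitude: 19.7088, 135.4347.
Field: 19.7088/20 → 0 → A, 135.4347/10 → 13 → N; chars AN.
Square: 19.7088/2 → 9, 5.4347/1 → 5; chars 95.
Subsquare: 1.7088/0.0833333 → 20 → u, 0.4347/0.0416667 → 10 → k; chars uk.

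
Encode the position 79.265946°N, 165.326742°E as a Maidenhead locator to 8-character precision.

RQ29pg93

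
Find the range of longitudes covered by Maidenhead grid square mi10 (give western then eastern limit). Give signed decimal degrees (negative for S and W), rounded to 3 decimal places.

Field M=12, I=8: +12·20° lon, +8·10° lat → SW at lon 60°, lat -10°.
Square 1, 0: +1·2° lon, +0·1° lat → SW at lon 62°, lat -10°.
Cell spans 2° lon × 1° lat.
west 62.000, east 64.000.

62.000, 64.000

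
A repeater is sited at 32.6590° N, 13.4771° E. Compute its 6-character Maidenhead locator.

Offset from 180°W / 90°S: lon 193.4771°, lat 122.6590°.
Field: 193.4771/20 → 9 → J, 122.6590/10 → 12 → M; chars JM.
Square: 13.4771/2 → 6, 2.6590/1 → 2; chars 62.
Subsquare: 1.4771/0.0833333 → 17 → r, 0.6590/0.0416667 → 15 → p; chars rp.

JM62rp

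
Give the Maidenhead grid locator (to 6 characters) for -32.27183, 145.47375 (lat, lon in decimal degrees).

QF27rr

Offset from 180°W / 90°S: lon 325.4737°, lat 57.7282°.
Field: 325.4737/20 → 16 → Q, 57.7282/10 → 5 → F; chars QF.
Square: 5.4737/2 → 2, 7.7282/1 → 7; chars 27.
Subsquare: 1.4737/0.0833333 → 17 → r, 0.7282/0.0416667 → 17 → r; chars rr.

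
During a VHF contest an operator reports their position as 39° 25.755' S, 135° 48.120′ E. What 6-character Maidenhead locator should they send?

PF70vn

Offset from 180°W / 90°S: lon 315.8020°, lat 50.5707°.
Field: 315.8020/20 → 15 → P, 50.5707/10 → 5 → F; chars PF.
Square: 15.8020/2 → 7, 0.5707/1 → 0; chars 70.
Subsquare: 1.8020/0.0833333 → 21 → v, 0.5707/0.0416667 → 13 → n; chars vn.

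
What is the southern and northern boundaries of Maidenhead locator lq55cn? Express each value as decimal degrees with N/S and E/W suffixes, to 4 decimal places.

75.5417° N, 75.5833° N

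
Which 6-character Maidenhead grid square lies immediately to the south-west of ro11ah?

RO01xg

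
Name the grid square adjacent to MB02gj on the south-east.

MB02hi

Longitude subsquare g = 6; +1 → 7 = h.
Latitude subsquare j = 9; −1 → 8 = i.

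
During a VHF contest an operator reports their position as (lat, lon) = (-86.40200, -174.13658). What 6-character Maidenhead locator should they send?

AA23wo

Shift to the Maidenhead origin (180°W, 90°S): lon 5.8634, lat 3.5980.
Field: lon ⌊5.8634/20⌋ = 0 → A; lat ⌊3.5980/10⌋ = 0 → A.
Square: lon ⌊5.8634/2⌋ = 2; lat ⌊3.5980/1⌋ = 3.
Subsquare: lon ⌊1.8634/0.0833333⌋ = 22 → w; lat ⌊0.5980/0.0416667⌋ = 14 → o.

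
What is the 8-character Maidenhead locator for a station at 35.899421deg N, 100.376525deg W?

DM95tv45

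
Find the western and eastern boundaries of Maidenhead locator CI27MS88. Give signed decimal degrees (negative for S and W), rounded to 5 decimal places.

Field C=2, I=8: +2·20° lon, +8·10° lat → SW at lon -140°, lat -10°.
Square 2, 7: +2·2° lon, +7·1° lat → SW at lon -136°, lat -3°.
Subsquare m=12, s=18: +12·0.0833333° lon, +18·0.0416667° lat → SW at lon -135°, lat -2.25°.
Extended square 8, 8: +8·0.00833333° lon, +8·0.00416667° lat → SW at lon -134.933°, lat -2.21667°.
Cell spans 0.00833333° lon × 0.00416667° lat.
west -134.93333, east -134.92500.

-134.93333, -134.92500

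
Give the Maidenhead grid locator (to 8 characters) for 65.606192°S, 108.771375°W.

Shift to the Maidenhead origin (180°W, 90°S): lon 71.22862, lat 24.39381.
Field: lon ⌊71.22862/20⌋ = 3 → D; lat ⌊24.39381/10⌋ = 2 → C.
Square: lon ⌊11.22862/2⌋ = 5; lat ⌊4.39381/1⌋ = 4.
Subsquare: lon ⌊1.22862/0.0833333⌋ = 14 → o; lat ⌊0.39381/0.0416667⌋ = 9 → j.
Extended square: lon ⌊0.06196/0.00833333⌋ = 7; lat ⌊0.01881/0.00416667⌋ = 4.

DC54oj74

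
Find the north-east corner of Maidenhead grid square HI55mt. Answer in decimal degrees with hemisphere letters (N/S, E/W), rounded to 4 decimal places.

Field H=7, I=8: +7·20° lon, +8·10° lat → SW at lon -40°, lat -10°.
Square 5, 5: +5·2° lon, +5·1° lat → SW at lon -30°, lat -5°.
Subsquare m=12, t=19: +12·0.0833333° lon, +19·0.0416667° lat → SW at lon -29°, lat -4.20833°.
Cell spans 0.0833333° lon × 0.0416667° lat. NE corner is SW corner plus one full cell.
latitude 4.1667° S, longitude 28.9167° W.

4.1667° S, 28.9167° W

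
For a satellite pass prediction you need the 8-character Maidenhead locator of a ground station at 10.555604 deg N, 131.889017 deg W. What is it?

CK40bn33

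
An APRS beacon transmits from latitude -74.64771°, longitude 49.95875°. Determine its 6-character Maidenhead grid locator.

LB45xi

Add 180° to longitude and 90° to latitude: 229.9588, 15.3523.
Field: 229.9588/20 → 11 → L, 15.3523/10 → 1 → B; chars LB.
Square: 9.9588/2 → 4, 5.3523/1 → 5; chars 45.
Subsquare: 1.9588/0.0833333 → 23 → x, 0.3523/0.0416667 → 8 → i; chars xi.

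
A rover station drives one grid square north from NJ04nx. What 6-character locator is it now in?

NJ05na

Latitude subsquare x = 23; +1 → 24, wraps to 0 = a, carry into square.
Latitude square 4; +1 → 5.
The longitude characters are unchanged.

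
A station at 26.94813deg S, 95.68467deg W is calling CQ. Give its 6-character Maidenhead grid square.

EG23db

Offset from 180°W / 90°S: lon 84.3153°, lat 63.0519°.
Field: lon ⌊84.3153/20⌋ = 4 → E; lat ⌊63.0519/10⌋ = 6 → G.
Square: lon ⌊4.3153/2⌋ = 2; lat ⌊3.0519/1⌋ = 3.
Subsquare: lon ⌊0.3153/0.0833333⌋ = 3 → d; lat ⌊0.0519/0.0416667⌋ = 1 → b.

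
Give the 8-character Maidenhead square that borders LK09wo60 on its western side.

Longitude extended square 6; −1 → 5.
The latitude characters are unchanged.

LK09wo50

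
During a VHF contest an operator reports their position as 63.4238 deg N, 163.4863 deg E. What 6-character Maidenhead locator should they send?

RP13rk

Add 180° to longitude and 90° to latitude: 343.4863, 153.4238.
Field: lon ⌊343.4863/20⌋ = 17 → R; lat ⌊153.4238/10⌋ = 15 → P.
Square: lon ⌊3.4863/2⌋ = 1; lat ⌊3.4238/1⌋ = 3.
Subsquare: lon ⌊1.4863/0.0833333⌋ = 17 → r; lat ⌊0.4238/0.0416667⌋ = 10 → k.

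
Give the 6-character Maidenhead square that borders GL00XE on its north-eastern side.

GL10af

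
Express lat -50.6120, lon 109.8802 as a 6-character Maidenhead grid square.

Shift to the Maidenhead origin (180°W, 90°S): lon 289.8802, lat 39.3880.
Field (20°×10°, letters A–R): 289.8802/20 → 14 → O, 39.3880/10 → 3 → D; chars OD.
Square (2°×1°, digits 0–9): 9.8802/2 → 4, 9.3880/1 → 9; chars 49.
Subsquare (5′×2.5′, letters a–x): 1.8802/0.0833333 → 22 → w, 0.3880/0.0416667 → 9 → j; chars wj.

OD49wj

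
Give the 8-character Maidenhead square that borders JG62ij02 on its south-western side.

Longitude extended square 0; −1 → -1, wraps to 9, carry into subsquare.
Longitude subsquare i = 8; −1 → 7 = h.
Latitude extended square 2; −1 → 1.

JG62hj91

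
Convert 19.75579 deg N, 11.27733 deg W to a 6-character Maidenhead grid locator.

IK49is

Add 180° to longitude and 90° to latitude: 168.7227, 109.7558.
Field (20°×10°, letters A–R): 168.7227/20 → 8 → I, 109.7558/10 → 10 → K; chars IK.
Square (2°×1°, digits 0–9): 8.7227/2 → 4, 9.7558/1 → 9; chars 49.
Subsquare (5′×2.5′, letters a–x): 0.7227/0.0833333 → 8 → i, 0.7558/0.0416667 → 18 → s; chars is.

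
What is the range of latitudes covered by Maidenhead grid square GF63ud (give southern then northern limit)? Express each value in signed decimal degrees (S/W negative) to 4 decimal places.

-36.8750, -36.8333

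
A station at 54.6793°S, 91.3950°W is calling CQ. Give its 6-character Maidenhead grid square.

Shift to the Maidenhead origin (180°W, 90°S): lon 88.6050, lat 35.3207.
Field: 88.6050/20 → 4 → E, 35.3207/10 → 3 → D; chars ED.
Square: 8.6050/2 → 4, 5.3207/1 → 5; chars 45.
Subsquare: 0.6050/0.0833333 → 7 → h, 0.3207/0.0416667 → 7 → h; chars hh.

ED45hh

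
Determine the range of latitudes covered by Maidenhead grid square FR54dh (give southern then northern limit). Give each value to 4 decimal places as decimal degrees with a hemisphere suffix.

84.2917° N, 84.3333° N

Field F=5, R=17: +5·20° lon, +17·10° lat → SW at lon -80°, lat 80°.
Square 5, 4: +5·2° lon, +4·1° lat → SW at lon -70°, lat 84°.
Subsquare d=3, h=7: +3·0.0833333° lon, +7·0.0416667° lat → SW at lon -69.75°, lat 84.2917°.
Cell spans 0.0833333° lon × 0.0416667° lat.
south 84.2917° N, north 84.3333° N.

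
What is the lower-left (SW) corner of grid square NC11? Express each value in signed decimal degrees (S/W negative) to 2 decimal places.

-69.00, 82.00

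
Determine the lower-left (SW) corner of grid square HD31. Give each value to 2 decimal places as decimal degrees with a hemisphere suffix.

59.00° S, 34.00° W

Field H=7, D=3: +7·20° lon, +3·10° lat → SW at lon -40°, lat -60°.
Square 3, 1: +3·2° lon, +1·1° lat → SW at lon -34°, lat -59°.
latitude 59.00° S, longitude 34.00° W.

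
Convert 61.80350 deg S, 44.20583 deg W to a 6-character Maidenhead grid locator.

GC78ve

Shift to the Maidenhead origin (180°W, 90°S): lon 135.7942, lat 28.1965.
Field: 135.7942/20 → 6 → G, 28.1965/10 → 2 → C; chars GC.
Square: 15.7942/2 → 7, 8.1965/1 → 8; chars 78.
Subsquare: 1.7942/0.0833333 → 21 → v, 0.1965/0.0416667 → 4 → e; chars ve.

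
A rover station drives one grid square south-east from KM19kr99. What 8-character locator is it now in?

Longitude extended square 9; +1 → 10, wraps to 0, carry into subsquare.
Longitude subsquare k = 10; +1 → 11 = l.
Latitude extended square 9; −1 → 8.

KM19lr08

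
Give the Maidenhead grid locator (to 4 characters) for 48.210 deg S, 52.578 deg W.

GE31

Offset from 180°W / 90°S: lon 127.42°, lat 41.79°.
Field: lon ⌊127.42/20⌋ = 6 → G; lat ⌊41.79/10⌋ = 4 → E.
Square: lon ⌊7.42/2⌋ = 3; lat ⌊1.79/1⌋ = 1.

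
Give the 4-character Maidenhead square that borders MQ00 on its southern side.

MP09

Latitude square 0; −1 → -1, wraps to 9, carry into field.
Latitude field Q = 16; −1 → 15 = P.
The longitude characters are unchanged.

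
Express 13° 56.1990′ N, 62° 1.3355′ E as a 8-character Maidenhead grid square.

Shift to the Maidenhead origin (180°W, 90°S): lon 242.02226, lat 103.93665.
Field (20°×10°, letters A–R): 242.02226/20 → 12 → M, 103.93665/10 → 10 → K; chars MK.
Square (2°×1°, digits 0–9): 2.02226/2 → 1, 3.93665/1 → 3; chars 13.
Subsquare (5′×2.5′, letters a–x): 0.02226/0.0833333 → 0 → a, 0.93665/0.0416667 → 22 → w; chars aw.
Extended square (30″×15″, digits 0–9): 0.02226/0.00833333 → 2, 0.01998/0.00416667 → 4; chars 24.

MK13aw24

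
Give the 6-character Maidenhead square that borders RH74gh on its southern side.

RH74gg

Latitude subsquare h = 7; −1 → 6 = g.
The longitude characters are unchanged.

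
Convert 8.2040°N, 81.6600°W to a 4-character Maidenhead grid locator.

EJ98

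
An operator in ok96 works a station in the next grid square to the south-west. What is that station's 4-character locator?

Longitude square 9; −1 → 8.
Latitude square 6; −1 → 5.

OK85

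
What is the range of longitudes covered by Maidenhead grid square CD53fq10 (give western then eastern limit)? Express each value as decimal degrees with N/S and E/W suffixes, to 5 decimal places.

129.57500° W, 129.56667° W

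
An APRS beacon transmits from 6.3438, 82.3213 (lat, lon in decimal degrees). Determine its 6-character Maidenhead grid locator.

Offset from 180°W / 90°S: lon 262.3213°, lat 96.3438°.
Field (20°×10°, letters A–R): 262.3213/20 → 13 → N, 96.3438/10 → 9 → J; chars NJ.
Square (2°×1°, digits 0–9): 2.3213/2 → 1, 6.3438/1 → 6; chars 16.
Subsquare (5′×2.5′, letters a–x): 0.3213/0.0833333 → 3 → d, 0.3438/0.0416667 → 8 → i; chars di.

NJ16di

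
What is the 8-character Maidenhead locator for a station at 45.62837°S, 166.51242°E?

Add 180° to longitude and 90° to latitude: 346.51242, 44.37163.
Field: 346.51242/20 → 17 → R, 44.37163/10 → 4 → E; chars RE.
Square: 6.51242/2 → 3, 4.37163/1 → 4; chars 34.
Subsquare: 0.51242/0.0833333 → 6 → g, 0.37163/0.0416667 → 8 → i; chars gi.
Extended square: 0.01242/0.00833333 → 1, 0.03830/0.00416667 → 9; chars 19.

RE34gi19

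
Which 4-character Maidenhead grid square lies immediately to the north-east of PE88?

Longitude square 8; +1 → 9.
Latitude square 8; +1 → 9.

PE99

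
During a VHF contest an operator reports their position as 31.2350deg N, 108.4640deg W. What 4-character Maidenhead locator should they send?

Shift to the Maidenhead origin (180°W, 90°S): lon 71.54, lat 121.23.
Field: 71.54/20 → 3 → D, 121.23/10 → 12 → M; chars DM.
Square: 11.54/2 → 5, 1.23/1 → 1; chars 51.

DM51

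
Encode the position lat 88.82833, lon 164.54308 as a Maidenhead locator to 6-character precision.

RR28gt

Offset from 180°W / 90°S: lon 344.5431°, lat 178.8283°.
Field: 344.5431/20 → 17 → R, 178.8283/10 → 17 → R; chars RR.
Square: 4.5431/2 → 2, 8.8283/1 → 8; chars 28.
Subsquare: 0.5431/0.0833333 → 6 → g, 0.8283/0.0416667 → 19 → t; chars gt.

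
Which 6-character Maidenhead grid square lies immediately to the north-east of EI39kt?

EI39lu

Longitude subsquare k = 10; +1 → 11 = l.
Latitude subsquare t = 19; +1 → 20 = u.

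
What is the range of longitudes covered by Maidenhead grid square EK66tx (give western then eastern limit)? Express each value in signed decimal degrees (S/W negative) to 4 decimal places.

Field E=4, K=10: +4·20° lon, +10·10° lat → SW at lon -100°, lat 10°.
Square 6, 6: +6·2° lon, +6·1° lat → SW at lon -88°, lat 16°.
Subsquare t=19, x=23: +19·0.0833333° lon, +23·0.0416667° lat → SW at lon -86.4167°, lat 16.9583°.
Cell spans 0.0833333° lon × 0.0416667° lat.
west -86.4167, east -86.3333.

-86.4167, -86.3333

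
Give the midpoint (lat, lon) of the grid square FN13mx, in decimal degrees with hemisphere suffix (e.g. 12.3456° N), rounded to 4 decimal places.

Field F=5, N=13: +5·20° lon, +13·10° lat → SW at lon -80°, lat 40°.
Square 1, 3: +1·2° lon, +3·1° lat → SW at lon -78°, lat 43°.
Subsquare m=12, x=23: +12·0.0833333° lon, +23·0.0416667° lat → SW at lon -77°, lat 43.9583°.
Cell spans 0.0833333° lon × 0.0416667° lat. Centre is SW corner plus half of each.
latitude 43.9792° N, longitude 76.9583° W.

43.9792° N, 76.9583° W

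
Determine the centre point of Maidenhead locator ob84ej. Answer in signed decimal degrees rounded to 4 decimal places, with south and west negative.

Field O=14, B=1: +14·20° lon, +1·10° lat → SW at lon 100°, lat -80°.
Square 8, 4: +8·2° lon, +4·1° lat → SW at lon 116°, lat -76°.
Subsquare e=4, j=9: +4·0.0833333° lon, +9·0.0416667° lat → SW at lon 116.333°, lat -75.625°.
Cell spans 0.0833333° lon × 0.0416667° lat. Centre is SW corner plus half of each.
latitude -75.6042, longitude 116.3750.

-75.6042, 116.3750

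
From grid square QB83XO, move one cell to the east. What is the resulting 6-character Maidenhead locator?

Longitude subsquare x = 23; +1 → 24, wraps to 0 = a, carry into square.
Longitude square 8; +1 → 9.
The latitude characters are unchanged.

QB93ao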